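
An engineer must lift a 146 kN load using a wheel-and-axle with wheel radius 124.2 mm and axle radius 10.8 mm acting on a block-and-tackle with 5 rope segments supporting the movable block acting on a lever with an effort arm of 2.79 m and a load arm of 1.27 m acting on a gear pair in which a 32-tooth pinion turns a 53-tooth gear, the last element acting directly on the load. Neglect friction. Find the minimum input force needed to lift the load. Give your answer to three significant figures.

Wheel-and-axle MA = R/r = 124.2/10.8 = 11.5.
Block-and-tackle MA = number of supporting rope parts = 5.
Lever MA = effort arm / load arm = 2.79/1.27 = 2.1969.
Gear pair MA = 53/32 = 1.6562.
Combined ideal MA = 11.5 × 5 × 2.1969 × 1.6562 = 209.22.
Effort = load / MA = 146 / 209.22 = 0.69784 kN.

0.698 kN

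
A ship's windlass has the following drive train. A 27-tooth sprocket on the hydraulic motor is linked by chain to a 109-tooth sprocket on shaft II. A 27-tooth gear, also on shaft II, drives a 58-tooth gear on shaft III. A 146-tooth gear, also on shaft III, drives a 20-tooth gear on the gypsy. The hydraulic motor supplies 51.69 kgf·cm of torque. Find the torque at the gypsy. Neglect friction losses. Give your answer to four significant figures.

Chain: ratio = 109/27 = 4.037; torque at shaft II = 51.69 × 4.037 = 208.67 kgf·cm.
Gear mesh: ratio = 58/27 = 2.1481; torque at shaft III = 208.67 × 2.1481 = 448.26 kgf·cm.
Gear mesh: ratio = 20/146 = 0.13699; torque at the gypsy = 448.26 × 0.13699 = 61.406 kgf·cm.

61.41 kgf·cm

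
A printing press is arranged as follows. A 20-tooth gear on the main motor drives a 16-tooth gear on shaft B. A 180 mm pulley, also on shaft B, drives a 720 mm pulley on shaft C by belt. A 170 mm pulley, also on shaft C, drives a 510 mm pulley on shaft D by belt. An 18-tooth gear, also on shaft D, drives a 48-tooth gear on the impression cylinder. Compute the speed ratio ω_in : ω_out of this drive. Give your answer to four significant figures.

Each stage contributes driven/driver: gear mesh 16/20 = 0.8, belt 720/180 = 4, belt 510/170 = 3, gear mesh 48/18 = 2.6667.
Overall: 0.8 × 4 × 3 × 2.6667 = 25.6.

25.60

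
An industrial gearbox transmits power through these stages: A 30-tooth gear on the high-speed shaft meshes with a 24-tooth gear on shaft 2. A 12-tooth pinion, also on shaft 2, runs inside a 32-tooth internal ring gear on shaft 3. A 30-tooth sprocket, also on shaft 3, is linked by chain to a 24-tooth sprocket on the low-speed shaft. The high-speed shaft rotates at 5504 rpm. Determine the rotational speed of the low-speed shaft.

3225 rpm

gear mesh 24/30 = 0.8 → 5504/0.8 = 6880 rpm
internal gear 32/12 = 2.6667 → 6880/2.6667 = 2580 rpm
chain 24/30 = 0.8 → 2580/0.8 = 3225 rpm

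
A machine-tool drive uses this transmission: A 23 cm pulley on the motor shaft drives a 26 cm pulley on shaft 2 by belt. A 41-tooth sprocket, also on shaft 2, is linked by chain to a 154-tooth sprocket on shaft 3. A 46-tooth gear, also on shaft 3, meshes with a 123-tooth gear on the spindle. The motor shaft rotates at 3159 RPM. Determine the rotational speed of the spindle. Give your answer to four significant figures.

belt 26/23 = 1.1304 → 3159/1.1304 = 2794.5 RPM
chain 154/41 = 3.7561 → 2794.5/3.7561 = 743.99 RPM
gear mesh 123/46 = 2.6739 → 743.99/2.6739 = 278.24 RPM

278.2 RPM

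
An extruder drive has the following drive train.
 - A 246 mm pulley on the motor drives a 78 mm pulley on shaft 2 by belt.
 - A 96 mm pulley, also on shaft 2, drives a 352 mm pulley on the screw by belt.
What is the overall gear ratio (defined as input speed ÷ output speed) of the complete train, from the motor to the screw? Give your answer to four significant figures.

Each stage contributes driven/driver: belt 78/246 = 0.31707, belt 352/96 = 3.6667.
Overall: 0.31707 × 3.6667 = 1.1626.

1.163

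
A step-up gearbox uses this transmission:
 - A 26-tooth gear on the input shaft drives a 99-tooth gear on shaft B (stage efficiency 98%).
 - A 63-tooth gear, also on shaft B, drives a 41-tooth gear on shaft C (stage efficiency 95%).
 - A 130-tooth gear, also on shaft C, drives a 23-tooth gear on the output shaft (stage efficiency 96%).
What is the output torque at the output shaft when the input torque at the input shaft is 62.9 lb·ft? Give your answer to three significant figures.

Gear mesh: ratio = 99/26 = 3.8077; torque at shaft B = 62.9 × 3.8077 × 0.98 = 234.71 lb·ft.
Gear mesh: ratio = 41/63 = 0.65079; torque at shaft C = 234.71 × 0.65079 × 0.95 = 145.11 lb·ft.
Gear mesh: ratio = 23/130 = 0.17692; torque at the output shaft = 145.11 × 0.17692 × 0.96 = 24.647 lb·ft.

24.6 lb·ft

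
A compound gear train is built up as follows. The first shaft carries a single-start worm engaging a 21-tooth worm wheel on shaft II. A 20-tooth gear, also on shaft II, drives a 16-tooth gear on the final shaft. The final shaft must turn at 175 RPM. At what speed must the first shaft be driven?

Overall ratio R = 21 × 0.8 = 16.8.
Required input speed = output speed × R = 175 × 16.8 = 2940 RPM.

2940 RPM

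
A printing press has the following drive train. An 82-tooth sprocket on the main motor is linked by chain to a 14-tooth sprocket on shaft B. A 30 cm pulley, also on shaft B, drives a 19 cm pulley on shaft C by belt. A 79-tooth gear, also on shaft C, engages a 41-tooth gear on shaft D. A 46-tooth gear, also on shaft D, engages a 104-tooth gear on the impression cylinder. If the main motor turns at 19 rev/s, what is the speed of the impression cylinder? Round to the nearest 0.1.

149.8 rev/s

chain 14/82 = 0.17073 → 19/0.17073 = 111.29 rev/s
belt 19/30 = 0.63333 → 111.29/0.63333 = 175.71 rev/s
gear mesh 41/79 = 0.51899 → 175.71/0.51899 = 338.57 rev/s
gear mesh 104/46 = 2.2609 → 338.57/2.2609 = 149.75 rev/s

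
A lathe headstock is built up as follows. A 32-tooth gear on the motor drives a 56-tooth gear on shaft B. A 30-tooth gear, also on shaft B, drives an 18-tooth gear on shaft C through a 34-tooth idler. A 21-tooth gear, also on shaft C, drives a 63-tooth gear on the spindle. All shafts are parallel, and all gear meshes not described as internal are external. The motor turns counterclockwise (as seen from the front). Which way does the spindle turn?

the motor → shaft B: external mesh, 1 reversal → CW.
shaft B → shaft C: driver → idler → driven is 2 external meshes, 2 reversals → CW.
shaft C → the spindle: external mesh, 1 reversal → CCW.
4 reversals in total — an even number — so the spindle turns the same way as the motor.

counterclockwise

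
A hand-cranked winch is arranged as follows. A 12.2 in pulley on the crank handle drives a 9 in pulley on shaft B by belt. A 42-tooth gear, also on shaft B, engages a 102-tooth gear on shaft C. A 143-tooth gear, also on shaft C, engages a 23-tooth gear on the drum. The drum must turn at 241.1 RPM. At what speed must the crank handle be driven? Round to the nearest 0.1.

Overall ratio R = 0.7377 × 2.4286 × 0.16084 = 0.28815.
Required input speed = output speed × R = 241.1 × 0.28815 = 69.474 RPM.

69.5 RPM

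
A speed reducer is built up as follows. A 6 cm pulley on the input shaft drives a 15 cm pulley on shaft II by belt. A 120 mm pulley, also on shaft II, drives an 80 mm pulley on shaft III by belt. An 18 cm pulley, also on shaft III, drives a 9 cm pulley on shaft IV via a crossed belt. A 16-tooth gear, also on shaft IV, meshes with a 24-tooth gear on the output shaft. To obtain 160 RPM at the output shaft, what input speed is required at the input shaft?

Overall ratio R = 2.5 × 0.66667 × 0.5 × 1.5 = 1.25.
Required input speed = output speed × R = 160 × 1.25 = 200 RPM.

200 RPM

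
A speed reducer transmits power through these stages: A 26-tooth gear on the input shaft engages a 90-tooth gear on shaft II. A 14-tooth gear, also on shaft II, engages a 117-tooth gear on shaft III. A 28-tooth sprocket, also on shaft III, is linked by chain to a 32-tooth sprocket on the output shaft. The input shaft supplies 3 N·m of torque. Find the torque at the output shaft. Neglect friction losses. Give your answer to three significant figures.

Gear mesh: ratio = 90/26 = 3.4615; torque at shaft II = 3 × 3.4615 = 10.385 N·m.
Gear mesh: ratio = 117/14 = 8.3571; torque at shaft III = 10.385 × 8.3571 = 86.786 N·m.
Chain: ratio = 32/28 = 1.1429; torque at the output shaft = 86.786 × 1.1429 = 99.184 N·m.

99.2 N·m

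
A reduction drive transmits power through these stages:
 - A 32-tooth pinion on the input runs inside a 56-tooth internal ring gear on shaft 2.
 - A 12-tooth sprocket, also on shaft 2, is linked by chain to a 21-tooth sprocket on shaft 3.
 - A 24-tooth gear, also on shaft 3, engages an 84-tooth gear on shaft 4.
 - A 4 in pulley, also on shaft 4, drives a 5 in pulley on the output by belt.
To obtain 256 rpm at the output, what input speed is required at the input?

Overall ratio R = 1.75 × 1.75 × 3.5 × 1.25 = 13.398.
Required input speed = output speed × R = 256 × 13.398 = 3430 rpm.

3430 rpm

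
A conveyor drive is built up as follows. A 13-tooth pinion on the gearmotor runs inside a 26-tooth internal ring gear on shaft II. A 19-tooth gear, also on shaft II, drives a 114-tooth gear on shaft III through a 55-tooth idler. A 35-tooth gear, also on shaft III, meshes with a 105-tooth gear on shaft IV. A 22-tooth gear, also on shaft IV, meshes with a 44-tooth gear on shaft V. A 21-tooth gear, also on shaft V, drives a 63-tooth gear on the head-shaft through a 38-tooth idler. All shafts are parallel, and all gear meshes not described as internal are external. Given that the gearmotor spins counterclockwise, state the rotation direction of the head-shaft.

counterclockwise

the gearmotor → shaft II: internal mesh, same direction → CCW.
shaft II → shaft III: driver → idler → driven is 2 external meshes, 2 reversals → CCW.
shaft III → shaft IV: external mesh, 1 reversal → CW.
shaft IV → shaft V: external mesh, 1 reversal → CCW.
shaft V → the head-shaft: driver → idler → driven is 2 external meshes, 2 reversals → CCW.
6 reversals in total — an even number — so the head-shaft turns the same way as the gearmotor.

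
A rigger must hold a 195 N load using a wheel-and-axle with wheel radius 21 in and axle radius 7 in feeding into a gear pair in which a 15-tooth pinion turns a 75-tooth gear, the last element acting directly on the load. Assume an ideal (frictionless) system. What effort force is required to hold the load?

Wheel-and-axle MA = R/r = 21/7 = 3.
Gear pair MA = 75/15 = 5.
Combined ideal MA = 3 × 5 = 15.
Effort = load / MA = 195 / 15 = 13 N.

13 N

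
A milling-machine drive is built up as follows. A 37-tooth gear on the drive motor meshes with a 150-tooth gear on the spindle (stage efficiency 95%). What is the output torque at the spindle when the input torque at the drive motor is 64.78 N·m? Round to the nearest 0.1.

249.5 N·m

After the gear mesh (150/37): 64.78 × 4.0541 × 0.95 = 249.49 N·m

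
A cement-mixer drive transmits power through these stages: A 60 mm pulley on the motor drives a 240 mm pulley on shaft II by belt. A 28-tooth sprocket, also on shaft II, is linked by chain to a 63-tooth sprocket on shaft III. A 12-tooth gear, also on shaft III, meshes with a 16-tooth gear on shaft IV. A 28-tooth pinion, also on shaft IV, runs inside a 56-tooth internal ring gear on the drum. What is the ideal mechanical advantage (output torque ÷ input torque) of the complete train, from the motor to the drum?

24

Each stage contributes driven/driver: belt 240/60 = 4, chain 63/28 = 2.25, gear mesh 16/12 = 1.3333, internal gear 56/28 = 2.
Overall: 4 × 2.25 × 1.3333 × 2 = 24.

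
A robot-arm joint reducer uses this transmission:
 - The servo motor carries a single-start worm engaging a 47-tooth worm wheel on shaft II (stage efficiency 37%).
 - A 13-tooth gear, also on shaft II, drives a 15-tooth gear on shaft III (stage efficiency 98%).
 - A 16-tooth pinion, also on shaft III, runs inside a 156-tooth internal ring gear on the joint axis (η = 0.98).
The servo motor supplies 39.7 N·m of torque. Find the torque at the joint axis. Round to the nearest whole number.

7459 N·m

worm 47/1 = 47 → τ = 39.7·47·0.37 = 690.38 N·m
gear mesh 15/13 = 1.1538 → τ = 690.38·1.1538·0.98 = 780.66 N·m
internal gear 156/16 = 9.75 → τ = 780.66·9.75·0.98 = 7459.2 N·m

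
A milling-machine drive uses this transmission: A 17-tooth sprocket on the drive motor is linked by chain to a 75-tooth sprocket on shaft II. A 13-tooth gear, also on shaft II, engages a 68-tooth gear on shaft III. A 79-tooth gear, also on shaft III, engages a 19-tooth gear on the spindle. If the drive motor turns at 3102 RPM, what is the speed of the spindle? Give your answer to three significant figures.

559 RPM

the drive motor → shaft II (chain, 75/17): 3102 ÷ 4.4118 = 703.12 RPM
shaft II → shaft III (gear mesh, 68/13): 703.12 ÷ 5.2308 = 134.42 RPM
shaft III → the spindle (gear mesh, 19/79): 134.42 ÷ 0.24051 = 558.9 RPM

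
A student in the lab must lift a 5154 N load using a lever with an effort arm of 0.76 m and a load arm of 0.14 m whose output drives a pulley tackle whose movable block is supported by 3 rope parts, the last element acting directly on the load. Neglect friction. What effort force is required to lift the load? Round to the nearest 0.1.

Lever MA = effort arm / load arm = 0.76/0.14 = 5.4286.
Block-and-tackle MA = number of supporting rope parts = 3.
Combined ideal MA = 5.4286 × 3 = 16.286.
Effort = load / MA = 5154 / 16.286 = 316.47 N.

316.5 N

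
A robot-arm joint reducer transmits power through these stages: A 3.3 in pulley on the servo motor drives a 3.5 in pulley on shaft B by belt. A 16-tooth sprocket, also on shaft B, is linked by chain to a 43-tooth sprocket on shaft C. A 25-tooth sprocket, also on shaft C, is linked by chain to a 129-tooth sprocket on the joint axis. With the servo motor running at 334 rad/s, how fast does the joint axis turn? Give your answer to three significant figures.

belt 3.5/3.3 = 1.0606 → 334/1.0606 = 314.91 rad/s
chain 43/16 = 2.6875 → 314.91/2.6875 = 117.18 rad/s
chain 129/25 = 5.16 → 117.18/5.16 = 22.709 rad/s

22.7 rad/s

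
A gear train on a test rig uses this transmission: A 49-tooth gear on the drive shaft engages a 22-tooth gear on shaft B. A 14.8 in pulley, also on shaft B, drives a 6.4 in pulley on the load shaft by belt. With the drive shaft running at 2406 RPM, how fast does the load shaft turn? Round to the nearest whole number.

12392 RPM

gear mesh 22/49 = 0.44898 → 2406/0.44898 = 5358.8 RPM
belt 6.4/14.8 = 0.43243 → 5358.8/0.43243 = 12392 RPM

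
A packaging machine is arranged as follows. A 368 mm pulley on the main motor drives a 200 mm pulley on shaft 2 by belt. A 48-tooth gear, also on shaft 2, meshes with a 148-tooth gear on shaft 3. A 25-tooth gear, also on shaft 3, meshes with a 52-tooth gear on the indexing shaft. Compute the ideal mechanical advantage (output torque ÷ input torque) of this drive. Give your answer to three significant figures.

3.49

Each stage contributes driven/driver: belt 200/368 = 0.54348, gear mesh 148/48 = 3.0833, gear mesh 52/25 = 2.08.
Overall: 0.54348 × 3.0833 × 2.08 = 3.4855.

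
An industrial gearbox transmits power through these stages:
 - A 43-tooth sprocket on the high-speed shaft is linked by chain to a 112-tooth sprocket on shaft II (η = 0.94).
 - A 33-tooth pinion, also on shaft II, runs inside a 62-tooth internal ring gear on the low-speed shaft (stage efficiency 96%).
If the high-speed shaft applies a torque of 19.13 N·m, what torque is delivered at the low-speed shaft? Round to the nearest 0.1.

84.5 N·m

chain 112/43 = 2.6047 → τ = 19.13·2.6047·0.94 = 46.837 N·m
internal gear 62/33 = 1.8788 → τ = 46.837·1.8788·0.96 = 84.478 N·m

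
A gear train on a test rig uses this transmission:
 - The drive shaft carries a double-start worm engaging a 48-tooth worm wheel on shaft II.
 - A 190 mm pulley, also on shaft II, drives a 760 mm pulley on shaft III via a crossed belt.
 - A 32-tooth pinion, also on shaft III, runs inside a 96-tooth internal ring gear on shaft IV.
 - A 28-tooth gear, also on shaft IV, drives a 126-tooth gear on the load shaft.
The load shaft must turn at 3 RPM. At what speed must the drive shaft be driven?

3888 RPM

Overall ratio R = 24 × 4 × 3 × 4.5 = 1296.
Required input speed = output speed × R = 3 × 1296 = 3888 RPM.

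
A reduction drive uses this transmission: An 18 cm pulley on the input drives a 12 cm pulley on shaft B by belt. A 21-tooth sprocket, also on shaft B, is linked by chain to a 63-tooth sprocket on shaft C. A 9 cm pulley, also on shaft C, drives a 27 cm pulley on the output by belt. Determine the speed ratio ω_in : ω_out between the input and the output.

6

Each stage contributes driven/driver: belt 12/18 = 0.66667, chain 63/21 = 3, belt 27/9 = 3.
Overall: 0.66667 × 3 × 3 = 6.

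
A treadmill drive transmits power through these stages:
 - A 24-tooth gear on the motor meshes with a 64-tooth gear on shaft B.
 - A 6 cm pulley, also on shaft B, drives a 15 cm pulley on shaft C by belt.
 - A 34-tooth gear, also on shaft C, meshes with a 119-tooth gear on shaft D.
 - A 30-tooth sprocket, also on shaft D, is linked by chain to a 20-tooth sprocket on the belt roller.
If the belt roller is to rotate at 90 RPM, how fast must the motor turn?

Overall ratio R = 2.6667 × 2.5 × 3.5 × 0.66667 = 15.556.
Required input speed = output speed × R = 90 × 15.556 = 1400 RPM.

1400 RPM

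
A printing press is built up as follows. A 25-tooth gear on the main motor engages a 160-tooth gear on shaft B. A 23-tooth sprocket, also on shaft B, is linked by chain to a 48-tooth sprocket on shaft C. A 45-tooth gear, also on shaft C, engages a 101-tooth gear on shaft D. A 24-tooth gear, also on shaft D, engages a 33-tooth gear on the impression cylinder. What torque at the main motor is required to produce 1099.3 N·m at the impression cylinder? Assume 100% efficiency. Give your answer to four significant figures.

26.67 N·m

Overall ratio R = 6.4 × 2.087 × 2.2444 × 1.375 = 41.22.
Input torque = output torque / R = 1099.3 / 41.22 = 26.669 N·m.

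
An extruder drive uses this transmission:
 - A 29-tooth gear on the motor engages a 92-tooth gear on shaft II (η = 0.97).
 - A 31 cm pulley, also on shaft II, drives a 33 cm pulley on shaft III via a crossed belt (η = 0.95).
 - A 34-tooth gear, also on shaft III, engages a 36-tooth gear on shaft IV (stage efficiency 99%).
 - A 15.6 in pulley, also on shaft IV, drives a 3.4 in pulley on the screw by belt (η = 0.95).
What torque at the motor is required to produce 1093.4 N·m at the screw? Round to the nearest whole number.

Overall ratio R = 3.1724 × 1.0645 × 1.0588 × 0.21795 = 0.77933; overall efficiency η = 0.97 × 0.95 × 0.99 × 0.95 = 0.8667.
Input torque = output torque / (R × η) = 1093.4 / (0.77933 × 0.8667) = 1618.8 N·m.

1619 N·m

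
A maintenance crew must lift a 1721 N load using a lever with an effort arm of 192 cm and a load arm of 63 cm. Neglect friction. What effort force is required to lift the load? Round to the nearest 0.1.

564.7 N

Lever MA = effort arm / load arm = 192/63 = 3.0476.
Effort = load / MA = 1721 / 3.0476 = 564.7 N.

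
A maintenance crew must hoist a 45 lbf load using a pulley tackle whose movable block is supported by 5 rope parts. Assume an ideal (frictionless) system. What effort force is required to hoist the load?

9 lbf

Block-and-tackle MA = number of supporting rope parts = 5.
Effort = load / MA = 45 / 5 = 9 lbf.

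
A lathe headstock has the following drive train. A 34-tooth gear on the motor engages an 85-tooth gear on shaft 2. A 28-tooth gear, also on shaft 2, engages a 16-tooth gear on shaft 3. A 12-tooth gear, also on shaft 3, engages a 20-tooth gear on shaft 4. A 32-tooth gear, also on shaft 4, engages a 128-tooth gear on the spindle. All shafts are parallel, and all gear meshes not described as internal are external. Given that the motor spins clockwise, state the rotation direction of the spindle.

clockwise

the motor → shaft 2: external mesh, 1 reversal → CCW.
shaft 2 → shaft 3: external mesh, 1 reversal → CW.
shaft 3 → shaft 4: external mesh, 1 reversal → CCW.
shaft 4 → the spindle: external mesh, 1 reversal → CW.
4 reversals in total — an even number — so the spindle turns the same way as the motor.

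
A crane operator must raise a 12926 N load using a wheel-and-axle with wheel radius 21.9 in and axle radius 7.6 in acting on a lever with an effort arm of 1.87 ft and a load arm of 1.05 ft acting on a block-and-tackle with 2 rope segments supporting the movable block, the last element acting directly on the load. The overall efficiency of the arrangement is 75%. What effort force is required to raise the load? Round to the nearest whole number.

1679 N

Wheel-and-axle MA = R/r = 21.9/7.6 = 2.8816.
Lever MA = effort arm / load arm = 1.87/1.05 = 1.781.
Block-and-tackle MA = number of supporting rope parts = 2.
Combined ideal MA = 2.8816 × 1.781 × 2 = 10.264.
Actual MA = 10.264 × 0.75 = 7.6979.
Effort = load / actual MA = 12926 / 7.6979 = 1679.2 N.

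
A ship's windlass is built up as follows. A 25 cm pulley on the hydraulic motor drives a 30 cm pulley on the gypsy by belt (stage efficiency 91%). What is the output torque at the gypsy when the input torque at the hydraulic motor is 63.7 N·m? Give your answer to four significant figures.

Belt: ratio = 30/25 = 1.2; torque at the gypsy = 63.7 × 1.2 × 0.91 = 69.56 N·m.

69.56 N·m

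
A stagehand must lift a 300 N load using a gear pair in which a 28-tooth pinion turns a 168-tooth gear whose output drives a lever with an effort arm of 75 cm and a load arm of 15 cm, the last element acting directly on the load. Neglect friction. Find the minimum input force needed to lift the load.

10 N

Gear pair MA = 168/28 = 6.
Lever MA = effort arm / load arm = 75/15 = 5.
Combined ideal MA = 6 × 5 = 30.
Effort = load / MA = 300 / 30 = 10 N.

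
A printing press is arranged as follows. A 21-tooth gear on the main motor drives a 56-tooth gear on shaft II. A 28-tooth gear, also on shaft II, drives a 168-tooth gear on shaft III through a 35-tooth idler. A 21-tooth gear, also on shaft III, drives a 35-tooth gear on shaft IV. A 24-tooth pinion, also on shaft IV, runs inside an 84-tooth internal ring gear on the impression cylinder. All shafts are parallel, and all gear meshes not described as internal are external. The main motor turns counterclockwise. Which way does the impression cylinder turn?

the main motor → shaft II: external mesh, 1 reversal → CW.
shaft II → shaft III: driver → idler → driven is 2 external meshes, 2 reversals → CW.
shaft III → shaft IV: external mesh, 1 reversal → CCW.
shaft IV → the impression cylinder: internal mesh, same direction → CCW.
4 reversals in total — an even number — so the impression cylinder turns the same way as the main motor.

counterclockwise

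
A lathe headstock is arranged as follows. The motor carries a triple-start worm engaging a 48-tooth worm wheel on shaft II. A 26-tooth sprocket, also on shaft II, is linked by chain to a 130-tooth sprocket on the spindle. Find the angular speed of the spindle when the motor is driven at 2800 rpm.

35 rpm

the motor → shaft II (worm, 48/3): 2800 ÷ 16 = 175 rpm
shaft II → the spindle (chain, 130/26): 175 ÷ 5 = 35 rpm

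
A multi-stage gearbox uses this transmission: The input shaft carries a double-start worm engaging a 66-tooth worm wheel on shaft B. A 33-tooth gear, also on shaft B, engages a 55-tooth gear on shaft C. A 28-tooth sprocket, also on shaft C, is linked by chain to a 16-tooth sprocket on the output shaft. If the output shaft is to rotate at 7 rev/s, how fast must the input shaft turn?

Overall ratio R = 33 × 1.6667 × 0.57143 = 31.429.
Required input speed = output speed × R = 7 × 31.429 = 220 rev/s.

220 rev/s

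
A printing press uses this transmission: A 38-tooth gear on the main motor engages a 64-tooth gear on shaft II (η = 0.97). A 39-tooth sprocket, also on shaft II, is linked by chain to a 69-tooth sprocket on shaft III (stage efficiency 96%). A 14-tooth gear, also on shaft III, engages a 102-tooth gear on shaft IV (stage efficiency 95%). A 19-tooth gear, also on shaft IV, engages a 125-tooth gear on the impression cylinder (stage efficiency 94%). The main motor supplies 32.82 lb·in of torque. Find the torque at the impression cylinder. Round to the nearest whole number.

Gear mesh: ratio = 64/38 = 1.6842; torque at shaft II = 32.82 × 1.6842 × 0.97 = 53.618 lb·in.
Chain: ratio = 69/39 = 1.7692; torque at shaft III = 53.618 × 1.7692 × 0.96 = 91.067 lb·in.
Gear mesh: ratio = 102/14 = 7.2857; torque at shaft IV = 91.067 × 7.2857 × 0.95 = 630.32 lb·in.
Gear mesh: ratio = 125/19 = 6.5789; torque at the impression cylinder = 630.32 × 6.5789 × 0.94 = 3898 lb·in.

3898 lb·in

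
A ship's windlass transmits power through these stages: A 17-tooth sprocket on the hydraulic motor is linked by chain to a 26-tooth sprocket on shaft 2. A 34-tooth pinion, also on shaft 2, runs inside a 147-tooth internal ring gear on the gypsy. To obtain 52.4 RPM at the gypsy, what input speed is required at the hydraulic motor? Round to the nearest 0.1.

Overall ratio R = 1.5294 × 4.3235 = 6.6125.
Required input speed = output speed × R = 52.4 × 6.6125 = 346.49 RPM.

346.5 RPM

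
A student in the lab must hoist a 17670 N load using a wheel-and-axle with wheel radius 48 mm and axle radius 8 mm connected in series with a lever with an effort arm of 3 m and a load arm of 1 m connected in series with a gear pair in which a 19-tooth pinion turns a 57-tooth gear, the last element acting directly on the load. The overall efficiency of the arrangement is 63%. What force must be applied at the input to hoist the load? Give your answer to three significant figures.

519 N

Wheel-and-axle MA = R/r = 48/8 = 6.
Lever MA = effort arm / load arm = 3/1 = 3.
Gear pair MA = 57/19 = 3.
Combined ideal MA = 6 × 3 × 3 = 54.
Actual MA = 54 × 0.63 = 34.02.
Effort = load / actual MA = 17670 / 34.02 = 519.4 N.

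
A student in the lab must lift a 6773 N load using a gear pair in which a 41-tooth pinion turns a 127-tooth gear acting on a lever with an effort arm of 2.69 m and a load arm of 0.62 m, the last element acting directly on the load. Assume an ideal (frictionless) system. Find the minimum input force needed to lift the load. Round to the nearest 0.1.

504.0 N

Gear pair MA = 127/41 = 3.0976.
Lever MA = effort arm / load arm = 2.69/0.62 = 4.3387.
Combined ideal MA = 3.0976 × 4.3387 = 13.439.
Effort = load / MA = 6773 / 13.439 = 503.97 N.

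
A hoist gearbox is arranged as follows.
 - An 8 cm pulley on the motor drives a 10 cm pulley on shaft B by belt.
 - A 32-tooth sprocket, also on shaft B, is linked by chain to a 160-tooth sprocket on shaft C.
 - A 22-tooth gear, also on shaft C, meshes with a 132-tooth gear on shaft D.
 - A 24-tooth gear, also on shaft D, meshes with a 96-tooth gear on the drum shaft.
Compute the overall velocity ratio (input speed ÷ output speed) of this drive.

Each stage contributes driven/driver: belt 10/8 = 1.25, chain 160/32 = 5, gear mesh 132/22 = 6, gear mesh 96/24 = 4.
Overall: 1.25 × 5 × 6 × 4 = 150.

150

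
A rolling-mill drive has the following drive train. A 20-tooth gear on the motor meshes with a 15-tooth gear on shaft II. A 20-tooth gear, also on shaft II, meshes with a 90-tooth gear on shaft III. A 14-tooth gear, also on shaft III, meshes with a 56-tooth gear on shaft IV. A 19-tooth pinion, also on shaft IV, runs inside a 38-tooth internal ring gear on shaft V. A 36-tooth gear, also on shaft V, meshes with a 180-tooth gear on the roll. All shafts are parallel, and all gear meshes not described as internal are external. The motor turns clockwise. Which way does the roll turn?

the motor → shaft II: external mesh, 1 reversal → CCW.
shaft II → shaft III: external mesh, 1 reversal → CW.
shaft III → shaft IV: external mesh, 1 reversal → CCW.
shaft IV → shaft V: internal mesh, same direction → CCW.
shaft V → the roll: external mesh, 1 reversal → CW.
4 reversals in total — an even number — so the roll turns the same way as the motor.

clockwise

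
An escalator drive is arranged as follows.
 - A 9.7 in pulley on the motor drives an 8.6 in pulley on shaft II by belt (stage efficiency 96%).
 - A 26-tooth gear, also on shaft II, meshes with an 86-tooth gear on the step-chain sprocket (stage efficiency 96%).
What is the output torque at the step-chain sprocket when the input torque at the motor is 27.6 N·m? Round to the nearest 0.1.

Belt: ratio = 8.6/9.7 = 0.8866; torque at shaft II = 27.6 × 0.8866 × 0.96 = 23.491 N·m.
Gear mesh: ratio = 86/26 = 3.3077; torque at the step-chain sprocket = 23.491 × 3.3077 × 0.96 = 74.594 N·m.

74.6 N·m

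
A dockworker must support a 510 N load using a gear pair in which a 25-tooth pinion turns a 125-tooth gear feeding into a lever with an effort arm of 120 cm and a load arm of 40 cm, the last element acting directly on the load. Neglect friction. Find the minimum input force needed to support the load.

34 N

Gear pair MA = 125/25 = 5.
Lever MA = effort arm / load arm = 120/40 = 3.
Combined ideal MA = 5 × 3 = 15.
Effort = load / MA = 510 / 15 = 34 N.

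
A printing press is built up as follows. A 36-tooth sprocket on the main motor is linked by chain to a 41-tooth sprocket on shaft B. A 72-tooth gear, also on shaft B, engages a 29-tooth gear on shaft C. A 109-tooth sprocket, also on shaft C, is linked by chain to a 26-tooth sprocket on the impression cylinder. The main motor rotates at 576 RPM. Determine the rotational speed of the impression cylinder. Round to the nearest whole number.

Chain: ratio = 41/36 = 1.1389, so shaft B turns at 576 / 1.1389 = 505.76 RPM.
Gear mesh: ratio = 29/72 = 0.40278, so shaft C turns at 505.76 / 0.40278 = 1255.7 RPM.
Chain: ratio = 26/109 = 0.23853, so the impression cylinder turns at 1255.7 / 0.23853 = 5264.2 RPM.

5264 RPM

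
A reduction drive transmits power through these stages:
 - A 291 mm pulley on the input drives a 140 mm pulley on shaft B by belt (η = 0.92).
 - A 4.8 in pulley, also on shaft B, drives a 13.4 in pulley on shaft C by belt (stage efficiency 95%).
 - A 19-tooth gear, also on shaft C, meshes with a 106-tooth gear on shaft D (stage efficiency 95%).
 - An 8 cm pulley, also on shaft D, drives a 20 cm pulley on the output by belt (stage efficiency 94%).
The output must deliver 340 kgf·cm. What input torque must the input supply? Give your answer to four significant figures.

Overall ratio R = 0.4811 × 2.7917 × 5.5789 × 2.5 = 18.732; overall efficiency η = 0.92 × 0.95 × 0.95 × 0.94 = 0.7805.
Input torque = output torque / (R × η) = 340 / (18.732 × 0.7805) = 23.255 kgf·cm.

23.26 kgf·cm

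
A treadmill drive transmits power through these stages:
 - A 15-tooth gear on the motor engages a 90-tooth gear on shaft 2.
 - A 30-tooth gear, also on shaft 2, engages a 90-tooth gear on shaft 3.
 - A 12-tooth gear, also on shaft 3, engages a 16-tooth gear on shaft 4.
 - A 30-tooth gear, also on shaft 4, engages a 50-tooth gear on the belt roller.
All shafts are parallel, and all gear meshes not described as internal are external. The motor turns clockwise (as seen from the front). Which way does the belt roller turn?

the motor → shaft 2: external mesh, 1 reversal → CCW.
shaft 2 → shaft 3: external mesh, 1 reversal → CW.
shaft 3 → shaft 4: external mesh, 1 reversal → CCW.
shaft 4 → the belt roller: external mesh, 1 reversal → CW.
4 reversals in total — an even number — so the belt roller turns the same way as the motor.

clockwise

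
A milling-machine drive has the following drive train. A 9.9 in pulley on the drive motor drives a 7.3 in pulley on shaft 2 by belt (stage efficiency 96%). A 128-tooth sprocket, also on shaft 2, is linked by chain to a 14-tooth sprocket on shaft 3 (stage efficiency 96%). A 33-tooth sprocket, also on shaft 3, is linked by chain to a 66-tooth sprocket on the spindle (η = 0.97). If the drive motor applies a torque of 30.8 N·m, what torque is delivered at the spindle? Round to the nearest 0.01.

belt 7.3/9.9 = 0.73737 → τ = 30.8·0.73737·0.96 = 21.803 N·m
chain 14/128 = 0.10938 → τ = 21.803·0.10938·0.96 = 2.2893 N·m
chain 66/33 = 2 → τ = 2.2893·2·0.97 = 4.4412 N·m

4.44 N·m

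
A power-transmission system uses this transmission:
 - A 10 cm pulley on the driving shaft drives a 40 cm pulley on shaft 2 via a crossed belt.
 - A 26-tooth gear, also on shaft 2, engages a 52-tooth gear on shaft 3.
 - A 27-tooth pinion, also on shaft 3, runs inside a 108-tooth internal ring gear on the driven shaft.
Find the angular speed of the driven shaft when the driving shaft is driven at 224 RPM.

7 RPM

Belt: ratio = 40/10 = 4, so shaft 2 turns at 224 / 4 = 56 RPM.
Gear mesh: ratio = 52/26 = 2, so shaft 3 turns at 56 / 2 = 28 RPM.
Internal gear: ratio = 108/27 = 4, so the driven shaft turns at 28 / 4 = 7 RPM.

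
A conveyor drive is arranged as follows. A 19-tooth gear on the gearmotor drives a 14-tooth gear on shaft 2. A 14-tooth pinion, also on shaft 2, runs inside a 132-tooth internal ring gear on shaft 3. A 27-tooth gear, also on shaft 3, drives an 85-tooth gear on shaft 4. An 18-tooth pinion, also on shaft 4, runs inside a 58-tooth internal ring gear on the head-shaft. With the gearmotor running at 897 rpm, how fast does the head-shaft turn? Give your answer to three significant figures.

Gear mesh: ratio = 14/19 = 0.73684, so shaft 2 turns at 897 / 0.73684 = 1217.4 rpm.
Internal gear: ratio = 132/14 = 9.4286, so shaft 3 turns at 1217.4 / 9.4286 = 129.11 rpm.
Gear mesh: ratio = 85/27 = 3.1481, so shaft 4 turns at 129.11 / 3.1481 = 41.013 rpm.
Internal gear: ratio = 58/18 = 3.2222, so the head-shaft turns at 41.013 / 3.2222 = 12.728 rpm.

12.7 rpm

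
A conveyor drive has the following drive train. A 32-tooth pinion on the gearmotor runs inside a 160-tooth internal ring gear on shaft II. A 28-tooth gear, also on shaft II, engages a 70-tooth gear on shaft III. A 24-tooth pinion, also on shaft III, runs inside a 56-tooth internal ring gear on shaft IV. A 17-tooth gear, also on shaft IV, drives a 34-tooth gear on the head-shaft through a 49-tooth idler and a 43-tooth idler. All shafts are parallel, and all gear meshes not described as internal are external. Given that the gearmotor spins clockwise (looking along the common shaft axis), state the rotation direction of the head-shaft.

the gearmotor → shaft II: internal mesh, same direction → CW.
shaft II → shaft III: external mesh, 1 reversal → CCW.
shaft III → shaft IV: internal mesh, same direction → CCW.
shaft IV → the head-shaft: driver → idler → idler → driven is 3 external meshes, 3 reversals → CW.
4 reversals in total — an even number — so the head-shaft turns the same way as the gearmotor.

clockwise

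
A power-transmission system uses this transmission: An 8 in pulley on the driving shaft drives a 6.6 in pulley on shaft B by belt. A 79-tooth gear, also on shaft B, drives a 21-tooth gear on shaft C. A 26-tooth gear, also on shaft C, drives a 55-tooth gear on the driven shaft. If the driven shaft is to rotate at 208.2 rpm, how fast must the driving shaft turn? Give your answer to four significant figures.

Overall ratio R = 0.825 × 0.26582 × 2.1154 = 0.46391.
Required input speed = output speed × R = 208.2 × 0.46391 = 96.586 rpm.

96.59 rpm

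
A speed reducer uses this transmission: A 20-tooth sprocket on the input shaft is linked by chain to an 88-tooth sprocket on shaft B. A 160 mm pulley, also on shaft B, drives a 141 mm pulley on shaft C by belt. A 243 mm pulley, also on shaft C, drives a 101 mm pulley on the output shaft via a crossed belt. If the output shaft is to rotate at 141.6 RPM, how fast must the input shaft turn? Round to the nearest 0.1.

Overall ratio R = 4.4 × 0.88125 × 0.41564 = 1.6116.
Required input speed = output speed × R = 141.6 × 1.6116 = 228.21 RPM.

228.2 RPM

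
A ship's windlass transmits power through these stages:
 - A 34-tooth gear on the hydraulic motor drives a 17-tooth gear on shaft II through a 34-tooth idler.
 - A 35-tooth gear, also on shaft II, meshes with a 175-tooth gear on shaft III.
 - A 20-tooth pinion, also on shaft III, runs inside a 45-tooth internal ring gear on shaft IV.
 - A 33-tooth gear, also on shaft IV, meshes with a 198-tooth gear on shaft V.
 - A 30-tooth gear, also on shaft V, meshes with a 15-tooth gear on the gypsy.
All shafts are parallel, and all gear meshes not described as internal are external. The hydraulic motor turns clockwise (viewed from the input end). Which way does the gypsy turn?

the hydraulic motor → shaft II: driver → idler → driven is 2 external meshes, 2 reversals → CW.
shaft II → shaft III: external mesh, 1 reversal → CCW.
shaft III → shaft IV: internal mesh, same direction → CCW.
shaft IV → shaft V: external mesh, 1 reversal → CW.
shaft V → the gypsy: external mesh, 1 reversal → CCW.
5 reversals in total — an odd number — so the gypsy turns opposite to the hydraulic motor.

counterclockwise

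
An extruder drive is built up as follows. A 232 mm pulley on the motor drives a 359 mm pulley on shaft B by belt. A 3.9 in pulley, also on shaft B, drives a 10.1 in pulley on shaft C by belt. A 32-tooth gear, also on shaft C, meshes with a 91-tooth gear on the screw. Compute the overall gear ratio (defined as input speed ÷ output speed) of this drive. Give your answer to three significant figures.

11.4

Each stage contributes driven/driver: belt 359/232 = 1.5474, belt 10.1/3.9 = 2.5897, gear mesh 91/32 = 2.8438.
Overall: 1.5474 × 2.5897 × 2.8438 = 11.396.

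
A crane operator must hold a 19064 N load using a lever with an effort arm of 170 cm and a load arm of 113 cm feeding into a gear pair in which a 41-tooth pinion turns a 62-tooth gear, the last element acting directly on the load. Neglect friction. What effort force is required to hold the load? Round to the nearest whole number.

8380 N

Lever MA = effort arm / load arm = 170/113 = 1.5044.
Gear pair MA = 62/41 = 1.5122.
Combined ideal MA = 1.5044 × 1.5122 = 2.275.
Effort = load / MA = 19064 / 2.275 = 8379.8 N.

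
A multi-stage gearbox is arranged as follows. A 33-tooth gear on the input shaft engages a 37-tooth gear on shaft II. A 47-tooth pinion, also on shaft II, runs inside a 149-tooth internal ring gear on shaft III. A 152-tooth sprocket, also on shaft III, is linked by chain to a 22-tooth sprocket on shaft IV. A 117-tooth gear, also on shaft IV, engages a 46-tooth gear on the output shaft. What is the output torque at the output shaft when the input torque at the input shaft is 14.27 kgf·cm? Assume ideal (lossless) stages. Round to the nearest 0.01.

After the gear mesh (37/33): 14.27 × 1.1212 = 16 kgf·cm
After the internal gear (149/47): 16 × 3.1702 = 50.722 kgf·cm
After the chain (22/152): 50.722 × 0.14474 = 7.3414 kgf·cm
After the gear mesh (46/117): 7.3414 × 0.39316 = 2.8864 kgf·cm

2.89 kgf·cm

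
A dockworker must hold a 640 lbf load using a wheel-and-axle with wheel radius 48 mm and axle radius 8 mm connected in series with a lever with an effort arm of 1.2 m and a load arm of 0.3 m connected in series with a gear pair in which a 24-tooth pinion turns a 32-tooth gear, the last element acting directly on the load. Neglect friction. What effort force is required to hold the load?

20 lbf

Wheel-and-axle MA = R/r = 48/8 = 6.
Lever MA = effort arm / load arm = 1.2/0.3 = 4.
Gear pair MA = 32/24 = 1.3333.
Combined ideal MA = 6 × 4 × 1.3333 = 32.
Effort = load / MA = 640 / 32 = 20 lbf.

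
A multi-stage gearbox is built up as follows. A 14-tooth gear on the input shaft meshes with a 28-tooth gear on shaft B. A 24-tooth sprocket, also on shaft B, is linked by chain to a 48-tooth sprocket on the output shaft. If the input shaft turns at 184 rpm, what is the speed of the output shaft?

46 rpm

Gear mesh: ratio = 28/14 = 2, so shaft B turns at 184 / 2 = 92 rpm.
Chain: ratio = 48/24 = 2, so the output shaft turns at 92 / 2 = 46 rpm.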